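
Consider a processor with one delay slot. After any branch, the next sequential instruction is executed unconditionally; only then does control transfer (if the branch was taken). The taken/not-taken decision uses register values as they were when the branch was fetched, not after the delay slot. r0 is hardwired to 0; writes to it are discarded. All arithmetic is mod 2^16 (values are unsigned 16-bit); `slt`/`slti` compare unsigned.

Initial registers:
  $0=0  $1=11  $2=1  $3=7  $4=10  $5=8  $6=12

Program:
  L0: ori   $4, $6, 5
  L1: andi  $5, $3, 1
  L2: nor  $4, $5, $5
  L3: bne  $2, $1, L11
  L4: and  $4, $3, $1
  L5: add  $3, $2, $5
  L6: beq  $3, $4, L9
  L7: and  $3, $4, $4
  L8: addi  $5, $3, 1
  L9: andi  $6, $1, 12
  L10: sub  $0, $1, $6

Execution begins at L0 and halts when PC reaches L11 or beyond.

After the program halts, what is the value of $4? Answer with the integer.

3

[0] ori   $4, $6, 5  →  {$0:0, $1:11, $2:1, $3:7, $4:13, $5:8, $6:12}
[1] andi  $5, $3, 1  →  {$0:0, $1:11, $2:1, $3:7, $4:13, $5:1, $6:12}
[2] nor  $4, $5, $5  →  {$0:0, $1:11, $2:1, $3:7, $4:65534, $5:1, $6:12}
[3] bne  $2, $1, L11  →  {$0:0, $1:11, $2:1, $3:7, $4:65534, $5:1, $6:12}  ⟨branch taken⟩
[4] and  $4, $3, $1  →  {$0:0, $1:11, $2:1, $3:7, $4:3, $5:1, $6:12}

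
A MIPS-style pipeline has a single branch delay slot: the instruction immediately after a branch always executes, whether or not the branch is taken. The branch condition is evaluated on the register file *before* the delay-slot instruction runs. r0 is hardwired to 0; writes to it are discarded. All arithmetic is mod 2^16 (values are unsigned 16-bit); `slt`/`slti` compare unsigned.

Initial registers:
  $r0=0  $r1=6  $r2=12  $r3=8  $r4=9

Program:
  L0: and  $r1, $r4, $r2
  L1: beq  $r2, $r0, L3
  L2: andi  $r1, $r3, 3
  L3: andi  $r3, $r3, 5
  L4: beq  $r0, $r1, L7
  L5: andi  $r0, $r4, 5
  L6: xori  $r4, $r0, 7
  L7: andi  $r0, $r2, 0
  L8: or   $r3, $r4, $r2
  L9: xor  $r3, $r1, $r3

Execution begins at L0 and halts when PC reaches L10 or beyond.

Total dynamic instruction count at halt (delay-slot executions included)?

[0] and  $r1, $r4, $r2  →  {$r0:0, $r1:8, $r2:12, $r3:8, $r4:9}
[1] beq  $r2, $r0, L3  →  {$r0:0, $r1:8, $r2:12, $r3:8, $r4:9}  ⟨branch fallthrough⟩
[2] andi  $r1, $r3, 3  →  {$r0:0, $r1:0, $r2:12, $r3:8, $r4:9}
[3] andi  $r3, $r3, 5  →  {$r0:0, $r1:0, $r2:12, $r3:0, $r4:9}
[4] beq  $r0, $r1, L7  →  {$r0:0, $r1:0, $r2:12, $r3:0, $r4:9}  ⟨branch taken⟩
[5] andi  $r0, $r4, 5  →  {$r0:0, $r1:0, $r2:12, $r3:0, $r4:9}
[7] andi  $r0, $r2, 0  →  {$r0:0, $r1:0, $r2:12, $r3:0, $r4:9}
[8] or   $r3, $r4, $r2  →  {$r0:0, $r1:0, $r2:12, $r3:13, $r4:9}
[9] xor  $r3, $r1, $r3  →  {$r0:0, $r1:0, $r2:12, $r3:13, $r4:9}

9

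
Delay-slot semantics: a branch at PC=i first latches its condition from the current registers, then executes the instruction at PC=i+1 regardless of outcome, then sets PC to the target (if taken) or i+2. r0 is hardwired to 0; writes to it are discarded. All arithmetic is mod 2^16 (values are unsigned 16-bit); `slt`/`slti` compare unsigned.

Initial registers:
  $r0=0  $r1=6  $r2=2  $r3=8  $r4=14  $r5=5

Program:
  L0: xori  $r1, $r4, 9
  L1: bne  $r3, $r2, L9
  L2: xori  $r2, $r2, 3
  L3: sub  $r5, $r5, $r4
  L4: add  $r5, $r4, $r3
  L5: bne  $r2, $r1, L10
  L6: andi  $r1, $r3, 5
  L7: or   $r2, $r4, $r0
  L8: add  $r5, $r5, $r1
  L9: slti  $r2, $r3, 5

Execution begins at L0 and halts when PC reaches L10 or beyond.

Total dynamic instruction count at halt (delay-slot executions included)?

PC=0  xori  $r1, $r4, 9      | $r0=0 $r1=7 $r2=2 $r3=8 $r4=14 $r5=5
PC=1  bne  $r3, $r2, L9      | $r0=0 $r1=7 $r2=2 $r3=8 $r4=14 $r5=5  [TAKEN]
PC=2  xori  $r2, $r2, 3      | $r0=0 $r1=7 $r2=1 $r3=8 $r4=14 $r5=5
PC=9  slti  $r2, $r3, 5      | $r0=0 $r1=7 $r2=0 $r3=8 $r4=14 $r5=5

4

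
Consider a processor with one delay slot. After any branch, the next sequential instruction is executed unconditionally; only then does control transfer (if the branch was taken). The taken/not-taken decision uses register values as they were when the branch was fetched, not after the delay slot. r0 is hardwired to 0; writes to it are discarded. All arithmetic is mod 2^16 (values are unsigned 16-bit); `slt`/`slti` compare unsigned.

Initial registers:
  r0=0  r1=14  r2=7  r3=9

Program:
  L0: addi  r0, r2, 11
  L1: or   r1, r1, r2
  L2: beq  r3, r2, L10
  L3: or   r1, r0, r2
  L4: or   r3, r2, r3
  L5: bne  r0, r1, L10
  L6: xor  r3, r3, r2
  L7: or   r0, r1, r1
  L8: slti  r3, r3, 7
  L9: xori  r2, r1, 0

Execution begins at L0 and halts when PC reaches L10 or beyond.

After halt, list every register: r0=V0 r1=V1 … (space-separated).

r0=0 r1=7 r2=7 r3=8

PC=0  addi  r0, r2, 11       | r0=0 r1=14 r2=7 r3=9
PC=1  or   r1, r1, r2        | r0=0 r1=15 r2=7 r3=9
PC=2  beq  r3, r2, L10       | r0=0 r1=15 r2=7 r3=9  [not taken]
PC=3  or   r1, r0, r2        | r0=0 r1=7 r2=7 r3=9
PC=4  or   r3, r2, r3        | r0=0 r1=7 r2=7 r3=15
PC=5  bne  r0, r1, L10       | r0=0 r1=7 r2=7 r3=15  [TAKEN]
PC=6  xor  r3, r3, r2        | r0=0 r1=7 r2=7 r3=8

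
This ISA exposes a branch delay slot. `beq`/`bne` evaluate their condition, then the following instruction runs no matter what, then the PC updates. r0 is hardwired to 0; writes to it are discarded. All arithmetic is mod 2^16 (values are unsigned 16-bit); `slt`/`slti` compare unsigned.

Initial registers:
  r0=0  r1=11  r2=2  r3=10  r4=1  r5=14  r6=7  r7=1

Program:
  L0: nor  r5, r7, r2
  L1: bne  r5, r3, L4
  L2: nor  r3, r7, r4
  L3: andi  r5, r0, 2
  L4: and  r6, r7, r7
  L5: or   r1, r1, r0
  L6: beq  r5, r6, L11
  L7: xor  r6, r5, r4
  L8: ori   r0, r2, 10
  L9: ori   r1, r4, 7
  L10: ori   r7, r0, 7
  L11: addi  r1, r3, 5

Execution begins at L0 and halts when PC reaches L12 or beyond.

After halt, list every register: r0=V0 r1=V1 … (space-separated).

r0=0 r1=3 r2=2 r3=65534 r4=1 r5=65532 r6=65533 r7=7

PC=0  nor  r5, r7, r2        | r0=0 r1=11 r2=2 r3=10 r4=1 r5=65532 r6=7 r7=1
PC=1  bne  r5, r3, L4        | r0=0 r1=11 r2=2 r3=10 r4=1 r5=65532 r6=7 r7=1  [TAKEN]
PC=2  nor  r3, r7, r4        | r0=0 r1=11 r2=2 r3=65534 r4=1 r5=65532 r6=7 r7=1
PC=4  and  r6, r7, r7        | r0=0 r1=11 r2=2 r3=65534 r4=1 r5=65532 r6=1 r7=1
PC=5  or   r1, r1, r0        | r0=0 r1=11 r2=2 r3=65534 r4=1 r5=65532 r6=1 r7=1
PC=6  beq  r5, r6, L11       | r0=0 r1=11 r2=2 r3=65534 r4=1 r5=65532 r6=1 r7=1  [not taken]
PC=7  xor  r6, r5, r4        | r0=0 r1=11 r2=2 r3=65534 r4=1 r5=65532 r6=65533 r7=1
PC=8  ori   r0, r2, 10       | r0=0 r1=11 r2=2 r3=65534 r4=1 r5=65532 r6=65533 r7=1
PC=9  ori   r1, r4, 7        | r0=0 r1=7 r2=2 r3=65534 r4=1 r5=65532 r6=65533 r7=1
PC=10 ori   r7, r0, 7        | r0=0 r1=7 r2=2 r3=65534 r4=1 r5=65532 r6=65533 r7=7
PC=11 addi  r1, r3, 5        | r0=0 r1=3 r2=2 r3=65534 r4=1 r5=65532 r6=65533 r7=7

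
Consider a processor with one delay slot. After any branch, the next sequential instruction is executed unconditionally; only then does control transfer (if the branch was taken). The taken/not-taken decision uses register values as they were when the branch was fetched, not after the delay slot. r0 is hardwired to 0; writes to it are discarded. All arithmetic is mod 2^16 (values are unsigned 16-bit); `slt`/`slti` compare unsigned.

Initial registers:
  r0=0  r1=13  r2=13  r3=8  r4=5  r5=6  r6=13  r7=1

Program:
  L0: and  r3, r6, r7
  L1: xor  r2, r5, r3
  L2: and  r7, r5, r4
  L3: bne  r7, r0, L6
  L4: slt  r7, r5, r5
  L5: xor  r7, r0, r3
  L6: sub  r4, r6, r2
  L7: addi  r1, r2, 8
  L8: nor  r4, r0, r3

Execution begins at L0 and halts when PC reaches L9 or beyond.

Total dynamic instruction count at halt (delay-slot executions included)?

PC=0  and  r3, r6, r7        | r0=0 r1=13 r2=13 r3=1 r4=5 r5=6 r6=13 r7=1
PC=1  xor  r2, r5, r3        | r0=0 r1=13 r2=7 r3=1 r4=5 r5=6 r6=13 r7=1
PC=2  and  r7, r5, r4        | r0=0 r1=13 r2=7 r3=1 r4=5 r5=6 r6=13 r7=4
PC=3  bne  r7, r0, L6        | r0=0 r1=13 r2=7 r3=1 r4=5 r5=6 r6=13 r7=4  [TAKEN]
PC=4  slt  r7, r5, r5        | r0=0 r1=13 r2=7 r3=1 r4=5 r5=6 r6=13 r7=0
PC=6  sub  r4, r6, r2        | r0=0 r1=13 r2=7 r3=1 r4=6 r5=6 r6=13 r7=0
PC=7  addi  r1, r2, 8        | r0=0 r1=15 r2=7 r3=1 r4=6 r5=6 r6=13 r7=0
PC=8  nor  r4, r0, r3        | r0=0 r1=15 r2=7 r3=1 r4=65534 r5=6 r6=13 r7=0

8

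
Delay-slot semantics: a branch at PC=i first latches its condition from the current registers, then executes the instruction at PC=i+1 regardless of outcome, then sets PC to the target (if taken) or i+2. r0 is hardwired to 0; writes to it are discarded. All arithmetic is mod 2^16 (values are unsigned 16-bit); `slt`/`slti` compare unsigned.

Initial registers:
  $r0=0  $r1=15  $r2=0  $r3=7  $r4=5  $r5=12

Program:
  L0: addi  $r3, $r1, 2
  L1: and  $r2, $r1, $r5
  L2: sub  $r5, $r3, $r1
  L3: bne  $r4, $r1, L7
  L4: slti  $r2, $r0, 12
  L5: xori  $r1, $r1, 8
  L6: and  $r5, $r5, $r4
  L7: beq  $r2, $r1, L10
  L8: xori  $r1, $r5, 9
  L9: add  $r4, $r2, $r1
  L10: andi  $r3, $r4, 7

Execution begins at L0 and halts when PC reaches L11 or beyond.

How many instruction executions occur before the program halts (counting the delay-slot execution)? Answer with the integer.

  step pc=0: addi  $r3, $r1, 2  regs=(0,15,0,17,5,12)
  step pc=1: and  $r2, $r1, $r5  regs=(0,15,12,17,5,12)
  step pc=2: sub  $r5, $r3, $r1  regs=(0,15,12,17,5,2)
  step pc=3: bne  $r4, $r1, L7  cond=T  regs=(0,15,12,17,5,2)
  step pc=4: slti  $r2, $r0, 12  regs=(0,15,1,17,5,2)
  step pc=7: beq  $r2, $r1, L10  cond=F  regs=(0,15,1,17,5,2)
  step pc=8: xori  $r1, $r5, 9  regs=(0,11,1,17,5,2)
  step pc=9: add  $r4, $r2, $r1  regs=(0,11,1,17,12,2)
  step pc=10: andi  $r3, $r4, 7  regs=(0,11,1,4,12,2)

9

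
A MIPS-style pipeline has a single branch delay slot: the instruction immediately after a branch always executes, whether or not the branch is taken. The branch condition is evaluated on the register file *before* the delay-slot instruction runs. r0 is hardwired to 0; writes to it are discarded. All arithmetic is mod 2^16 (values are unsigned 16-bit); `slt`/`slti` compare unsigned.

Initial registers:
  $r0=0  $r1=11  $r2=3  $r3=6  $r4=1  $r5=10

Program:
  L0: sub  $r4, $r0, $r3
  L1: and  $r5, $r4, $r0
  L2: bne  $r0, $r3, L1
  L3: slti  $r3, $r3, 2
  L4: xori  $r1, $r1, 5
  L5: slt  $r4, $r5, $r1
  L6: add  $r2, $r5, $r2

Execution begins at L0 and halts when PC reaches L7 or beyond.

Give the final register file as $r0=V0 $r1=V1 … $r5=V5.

$r0=0 $r1=14 $r2=3 $r3=1 $r4=1 $r5=0

PC=0  sub  $r4, $r0, $r3     | $r0=0 $r1=11 $r2=3 $r3=6 $r4=65530 $r5=10
PC=1  and  $r5, $r4, $r0     | $r0=0 $r1=11 $r2=3 $r3=6 $r4=65530 $r5=0
PC=2  bne  $r0, $r3, L1      | $r0=0 $r1=11 $r2=3 $r3=6 $r4=65530 $r5=0  [TAKEN]
PC=3  slti  $r3, $r3, 2      | $r0=0 $r1=11 $r2=3 $r3=0 $r4=65530 $r5=0
PC=1  and  $r5, $r4, $r0     | $r0=0 $r1=11 $r2=3 $r3=0 $r4=65530 $r5=0
PC=2  bne  $r0, $r3, L1      | $r0=0 $r1=11 $r2=3 $r3=0 $r4=65530 $r5=0  [not taken]
PC=3  slti  $r3, $r3, 2      | $r0=0 $r1=11 $r2=3 $r3=1 $r4=65530 $r5=0
PC=4  xori  $r1, $r1, 5      | $r0=0 $r1=14 $r2=3 $r3=1 $r4=65530 $r5=0
PC=5  slt  $r4, $r5, $r1     | $r0=0 $r1=14 $r2=3 $r3=1 $r4=1 $r5=0
PC=6  add  $r2, $r5, $r2     | $r0=0 $r1=14 $r2=3 $r3=1 $r4=1 $r5=0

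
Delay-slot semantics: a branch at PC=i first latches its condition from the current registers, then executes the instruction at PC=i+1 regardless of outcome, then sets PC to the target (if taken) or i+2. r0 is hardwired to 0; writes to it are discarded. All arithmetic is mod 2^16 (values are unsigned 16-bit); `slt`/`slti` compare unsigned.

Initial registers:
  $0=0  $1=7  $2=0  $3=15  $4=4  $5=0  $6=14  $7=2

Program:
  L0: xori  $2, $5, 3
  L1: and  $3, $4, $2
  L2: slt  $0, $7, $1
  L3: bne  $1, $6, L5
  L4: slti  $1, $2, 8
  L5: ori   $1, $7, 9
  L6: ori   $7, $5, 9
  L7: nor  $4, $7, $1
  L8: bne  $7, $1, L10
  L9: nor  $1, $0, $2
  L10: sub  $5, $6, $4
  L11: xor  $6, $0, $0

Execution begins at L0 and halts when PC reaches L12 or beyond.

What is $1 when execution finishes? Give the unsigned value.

  step pc=0: xori  $2, $5, 3  regs=(0,7,3,15,4,0,14,2)
  step pc=1: and  $3, $4, $2  regs=(0,7,3,0,4,0,14,2)
  step pc=2: slt  $0, $7, $1  regs=(0,7,3,0,4,0,14,2)
  step pc=3: bne  $1, $6, L5  cond=T  regs=(0,7,3,0,4,0,14,2)
  step pc=4: slti  $1, $2, 8  regs=(0,1,3,0,4,0,14,2)
  step pc=5: ori   $1, $7, 9  regs=(0,11,3,0,4,0,14,2)
  step pc=6: ori   $7, $5, 9  regs=(0,11,3,0,4,0,14,9)
  step pc=7: nor  $4, $7, $1  regs=(0,11,3,0,65524,0,14,9)
  step pc=8: bne  $7, $1, L10  cond=T  regs=(0,11,3,0,65524,0,14,9)
  step pc=9: nor  $1, $0, $2  regs=(0,65532,3,0,65524,0,14,9)
  step pc=10: sub  $5, $6, $4  regs=(0,65532,3,0,65524,26,14,9)
  step pc=11: xor  $6, $0, $0  regs=(0,65532,3,0,65524,26,0,9)

65532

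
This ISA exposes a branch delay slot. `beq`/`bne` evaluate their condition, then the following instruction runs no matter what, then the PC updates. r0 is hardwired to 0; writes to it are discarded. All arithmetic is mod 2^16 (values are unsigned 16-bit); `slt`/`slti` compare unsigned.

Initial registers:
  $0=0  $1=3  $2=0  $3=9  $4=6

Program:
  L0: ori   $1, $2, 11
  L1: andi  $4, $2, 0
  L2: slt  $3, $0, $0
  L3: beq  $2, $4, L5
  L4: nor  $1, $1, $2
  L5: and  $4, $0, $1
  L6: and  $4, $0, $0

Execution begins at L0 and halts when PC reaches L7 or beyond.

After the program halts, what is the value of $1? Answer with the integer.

65524

  step pc=0: ori   $1, $2, 11  regs=(0,11,0,9,6)
  step pc=1: andi  $4, $2, 0  regs=(0,11,0,9,0)
  step pc=2: slt  $3, $0, $0  regs=(0,11,0,0,0)
  step pc=3: beq  $2, $4, L5  cond=T  regs=(0,11,0,0,0)
  step pc=4: nor  $1, $1, $2  regs=(0,65524,0,0,0)
  step pc=5: and  $4, $0, $1  regs=(0,65524,0,0,0)
  step pc=6: and  $4, $0, $0  regs=(0,65524,0,0,0)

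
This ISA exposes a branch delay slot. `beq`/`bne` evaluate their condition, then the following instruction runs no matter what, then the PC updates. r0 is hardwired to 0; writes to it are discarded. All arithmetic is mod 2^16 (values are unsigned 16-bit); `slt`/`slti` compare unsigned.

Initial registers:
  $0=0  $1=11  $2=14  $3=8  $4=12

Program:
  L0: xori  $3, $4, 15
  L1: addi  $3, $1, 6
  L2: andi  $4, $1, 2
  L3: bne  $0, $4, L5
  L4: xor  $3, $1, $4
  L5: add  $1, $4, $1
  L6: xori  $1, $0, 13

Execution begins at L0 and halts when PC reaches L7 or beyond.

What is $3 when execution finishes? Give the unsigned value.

9

  step pc=0: xori  $3, $4, 15  regs=(0,11,14,3,12)
  step pc=1: addi  $3, $1, 6  regs=(0,11,14,17,12)
  step pc=2: andi  $4, $1, 2  regs=(0,11,14,17,2)
  step pc=3: bne  $0, $4, L5  cond=T  regs=(0,11,14,17,2)
  step pc=4: xor  $3, $1, $4  regs=(0,11,14,9,2)
  step pc=5: add  $1, $4, $1  regs=(0,13,14,9,2)
  step pc=6: xori  $1, $0, 13  regs=(0,13,14,9,2)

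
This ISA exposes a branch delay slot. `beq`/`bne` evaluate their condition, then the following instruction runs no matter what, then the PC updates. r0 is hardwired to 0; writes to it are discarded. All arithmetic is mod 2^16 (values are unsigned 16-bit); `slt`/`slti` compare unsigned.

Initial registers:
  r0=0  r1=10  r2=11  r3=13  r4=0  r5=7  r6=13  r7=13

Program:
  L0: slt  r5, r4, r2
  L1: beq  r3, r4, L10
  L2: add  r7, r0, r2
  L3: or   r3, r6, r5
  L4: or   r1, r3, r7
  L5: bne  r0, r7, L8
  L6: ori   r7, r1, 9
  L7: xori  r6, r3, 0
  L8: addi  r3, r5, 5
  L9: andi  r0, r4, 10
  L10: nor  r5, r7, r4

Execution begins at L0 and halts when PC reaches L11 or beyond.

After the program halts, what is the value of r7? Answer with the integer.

15

[0] slt  r5, r4, r2  →  {r0:0, r1:10, r2:11, r3:13, r4:0, r5:1, r6:13, r7:13}
[1] beq  r3, r4, L10  →  {r0:0, r1:10, r2:11, r3:13, r4:0, r5:1, r6:13, r7:13}  ⟨branch fallthrough⟩
[2] add  r7, r0, r2  →  {r0:0, r1:10, r2:11, r3:13, r4:0, r5:1, r6:13, r7:11}
[3] or   r3, r6, r5  →  {r0:0, r1:10, r2:11, r3:13, r4:0, r5:1, r6:13, r7:11}
[4] or   r1, r3, r7  →  {r0:0, r1:15, r2:11, r3:13, r4:0, r5:1, r6:13, r7:11}
[5] bne  r0, r7, L8  →  {r0:0, r1:15, r2:11, r3:13, r4:0, r5:1, r6:13, r7:11}  ⟨branch taken⟩
[6] ori   r7, r1, 9  →  {r0:0, r1:15, r2:11, r3:13, r4:0, r5:1, r6:13, r7:15}
[8] addi  r3, r5, 5  →  {r0:0, r1:15, r2:11, r3:6, r4:0, r5:1, r6:13, r7:15}
[9] andi  r0, r4, 10  →  {r0:0, r1:15, r2:11, r3:6, r4:0, r5:1, r6:13, r7:15}
[10] nor  r5, r7, r4  →  {r0:0, r1:15, r2:11, r3:6, r4:0, r5:65520, r6:13, r7:15}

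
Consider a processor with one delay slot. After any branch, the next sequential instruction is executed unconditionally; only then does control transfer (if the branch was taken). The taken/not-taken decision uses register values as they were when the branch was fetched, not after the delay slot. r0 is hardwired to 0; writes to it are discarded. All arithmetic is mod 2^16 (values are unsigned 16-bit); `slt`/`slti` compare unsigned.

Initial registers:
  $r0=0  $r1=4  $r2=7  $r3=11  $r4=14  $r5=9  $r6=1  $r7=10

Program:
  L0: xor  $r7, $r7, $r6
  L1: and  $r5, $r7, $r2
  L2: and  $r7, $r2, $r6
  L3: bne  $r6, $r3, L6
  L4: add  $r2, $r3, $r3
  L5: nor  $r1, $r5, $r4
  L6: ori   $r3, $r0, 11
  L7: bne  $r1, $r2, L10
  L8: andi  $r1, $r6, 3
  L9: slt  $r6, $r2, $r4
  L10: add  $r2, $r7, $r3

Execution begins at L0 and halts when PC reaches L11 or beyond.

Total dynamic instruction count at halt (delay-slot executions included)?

  step pc=0: xor  $r7, $r7, $r6  regs=(0,4,7,11,14,9,1,11)
  step pc=1: and  $r5, $r7, $r2  regs=(0,4,7,11,14,3,1,11)
  step pc=2: and  $r7, $r2, $r6  regs=(0,4,7,11,14,3,1,1)
  step pc=3: bne  $r6, $r3, L6  cond=T  regs=(0,4,7,11,14,3,1,1)
  step pc=4: add  $r2, $r3, $r3  regs=(0,4,22,11,14,3,1,1)
  step pc=6: ori   $r3, $r0, 11  regs=(0,4,22,11,14,3,1,1)
  step pc=7: bne  $r1, $r2, L10  cond=T  regs=(0,4,22,11,14,3,1,1)
  step pc=8: andi  $r1, $r6, 3  regs=(0,1,22,11,14,3,1,1)
  step pc=10: add  $r2, $r7, $r3  regs=(0,1,12,11,14,3,1,1)

9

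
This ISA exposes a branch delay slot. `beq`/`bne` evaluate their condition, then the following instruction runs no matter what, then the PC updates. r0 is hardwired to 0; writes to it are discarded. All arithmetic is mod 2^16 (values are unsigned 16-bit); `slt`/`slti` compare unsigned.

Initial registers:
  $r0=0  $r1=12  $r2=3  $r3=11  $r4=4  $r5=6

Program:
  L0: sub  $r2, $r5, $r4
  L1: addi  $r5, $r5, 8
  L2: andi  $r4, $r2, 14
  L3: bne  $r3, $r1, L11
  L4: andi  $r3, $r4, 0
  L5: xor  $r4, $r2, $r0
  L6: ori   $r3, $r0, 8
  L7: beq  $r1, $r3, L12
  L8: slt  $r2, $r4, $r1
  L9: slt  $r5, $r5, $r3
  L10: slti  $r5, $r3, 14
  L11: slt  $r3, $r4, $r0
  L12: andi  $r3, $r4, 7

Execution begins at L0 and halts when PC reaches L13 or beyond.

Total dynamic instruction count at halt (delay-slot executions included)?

7

PC=0  sub  $r2, $r5, $r4     | $r0=0 $r1=12 $r2=2 $r3=11 $r4=4 $r5=6
PC=1  addi  $r5, $r5, 8      | $r0=0 $r1=12 $r2=2 $r3=11 $r4=4 $r5=14
PC=2  andi  $r4, $r2, 14     | $r0=0 $r1=12 $r2=2 $r3=11 $r4=2 $r5=14
PC=3  bne  $r3, $r1, L11     | $r0=0 $r1=12 $r2=2 $r3=11 $r4=2 $r5=14  [TAKEN]
PC=4  andi  $r3, $r4, 0      | $r0=0 $r1=12 $r2=2 $r3=0 $r4=2 $r5=14
PC=11 slt  $r3, $r4, $r0     | $r0=0 $r1=12 $r2=2 $r3=0 $r4=2 $r5=14
PC=12 andi  $r3, $r4, 7      | $r0=0 $r1=12 $r2=2 $r3=2 $r4=2 $r5=14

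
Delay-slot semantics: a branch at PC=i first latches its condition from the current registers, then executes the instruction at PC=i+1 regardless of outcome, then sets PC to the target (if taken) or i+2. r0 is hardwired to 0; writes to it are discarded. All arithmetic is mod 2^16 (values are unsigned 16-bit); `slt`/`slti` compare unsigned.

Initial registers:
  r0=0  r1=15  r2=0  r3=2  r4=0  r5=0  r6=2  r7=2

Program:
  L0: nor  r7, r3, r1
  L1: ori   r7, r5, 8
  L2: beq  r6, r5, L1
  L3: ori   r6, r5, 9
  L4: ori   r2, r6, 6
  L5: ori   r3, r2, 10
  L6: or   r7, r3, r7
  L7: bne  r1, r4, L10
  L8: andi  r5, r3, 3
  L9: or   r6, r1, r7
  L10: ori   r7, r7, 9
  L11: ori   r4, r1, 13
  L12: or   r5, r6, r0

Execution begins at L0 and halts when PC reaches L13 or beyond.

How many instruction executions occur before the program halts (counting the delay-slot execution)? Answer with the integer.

  step pc=0: nor  r7, r3, r1  regs=(0,15,0,2,0,0,2,65520)
  step pc=1: ori   r7, r5, 8  regs=(0,15,0,2,0,0,2,8)
  step pc=2: beq  r6, r5, L1  cond=F  regs=(0,15,0,2,0,0,2,8)
  step pc=3: ori   r6, r5, 9  regs=(0,15,0,2,0,0,9,8)
  step pc=4: ori   r2, r6, 6  regs=(0,15,15,2,0,0,9,8)
  step pc=5: ori   r3, r2, 10  regs=(0,15,15,15,0,0,9,8)
  step pc=6: or   r7, r3, r7  regs=(0,15,15,15,0,0,9,15)
  step pc=7: bne  r1, r4, L10  cond=T  regs=(0,15,15,15,0,0,9,15)
  step pc=8: andi  r5, r3, 3  regs=(0,15,15,15,0,3,9,15)
  step pc=10: ori   r7, r7, 9  regs=(0,15,15,15,0,3,9,15)
  step pc=11: ori   r4, r1, 13  regs=(0,15,15,15,15,3,9,15)
  step pc=12: or   r5, r6, r0  regs=(0,15,15,15,15,9,9,15)

12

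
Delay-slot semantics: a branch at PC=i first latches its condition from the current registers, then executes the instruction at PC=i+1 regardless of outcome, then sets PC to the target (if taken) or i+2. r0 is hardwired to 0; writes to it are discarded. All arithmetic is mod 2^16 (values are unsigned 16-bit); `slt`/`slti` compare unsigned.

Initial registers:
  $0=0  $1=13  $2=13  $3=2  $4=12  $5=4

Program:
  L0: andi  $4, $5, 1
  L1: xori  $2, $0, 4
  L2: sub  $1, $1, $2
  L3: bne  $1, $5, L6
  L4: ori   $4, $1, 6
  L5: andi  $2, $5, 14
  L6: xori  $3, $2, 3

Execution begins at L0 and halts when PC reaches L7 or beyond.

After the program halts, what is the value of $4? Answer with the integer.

#0 andi  $4, $5, 1 ; 0/13/13/2/0/4
#1 xori  $2, $0, 4 ; 0/13/4/2/0/4
#2 sub  $1, $1, $2 ; 0/9/4/2/0/4
#3 bne  $1, $5, L6 ; 0/9/4/2/0/4 ; →target
#4 ori   $4, $1, 6 ; 0/9/4/2/15/4
#6 xori  $3, $2, 3 ; 0/9/4/7/15/4

15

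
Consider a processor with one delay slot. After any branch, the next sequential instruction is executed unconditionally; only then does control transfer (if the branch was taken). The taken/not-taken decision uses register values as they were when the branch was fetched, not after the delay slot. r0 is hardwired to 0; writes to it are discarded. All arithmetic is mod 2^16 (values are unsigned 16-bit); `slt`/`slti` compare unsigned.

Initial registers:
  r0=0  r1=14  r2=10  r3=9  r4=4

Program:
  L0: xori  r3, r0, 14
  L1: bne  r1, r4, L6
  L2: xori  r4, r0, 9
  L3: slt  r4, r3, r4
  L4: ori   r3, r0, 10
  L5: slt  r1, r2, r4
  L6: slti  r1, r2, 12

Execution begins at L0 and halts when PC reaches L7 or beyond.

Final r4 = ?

9

[0] xori  r3, r0, 14  →  {r0:0, r1:14, r2:10, r3:14, r4:4}
[1] bne  r1, r4, L6  →  {r0:0, r1:14, r2:10, r3:14, r4:4}  ⟨branch taken⟩
[2] xori  r4, r0, 9  →  {r0:0, r1:14, r2:10, r3:14, r4:9}
[6] slti  r1, r2, 12  →  {r0:0, r1:1, r2:10, r3:14, r4:9}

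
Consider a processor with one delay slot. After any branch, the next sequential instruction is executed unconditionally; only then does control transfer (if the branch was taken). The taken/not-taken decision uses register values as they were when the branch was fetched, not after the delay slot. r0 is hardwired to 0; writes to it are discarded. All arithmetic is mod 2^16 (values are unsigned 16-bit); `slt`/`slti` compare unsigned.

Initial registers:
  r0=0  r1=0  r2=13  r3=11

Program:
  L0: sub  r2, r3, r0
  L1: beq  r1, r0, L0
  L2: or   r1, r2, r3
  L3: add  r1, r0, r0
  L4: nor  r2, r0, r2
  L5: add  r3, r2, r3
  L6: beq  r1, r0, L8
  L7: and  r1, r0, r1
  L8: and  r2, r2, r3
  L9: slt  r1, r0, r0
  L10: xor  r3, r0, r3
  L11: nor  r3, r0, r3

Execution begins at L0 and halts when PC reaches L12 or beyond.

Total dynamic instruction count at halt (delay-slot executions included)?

#0 sub  r2, r3, r0 ; 0/0/11/11
#1 beq  r1, r0, L0 ; 0/0/11/11 ; →target
#2 or   r1, r2, r3 ; 0/11/11/11
#0 sub  r2, r3, r0 ; 0/11/11/11
#1 beq  r1, r0, L0 ; 0/11/11/11 ; →fallthru
#2 or   r1, r2, r3 ; 0/11/11/11
#3 add  r1, r0, r0 ; 0/0/11/11
#4 nor  r2, r0, r2 ; 0/0/65524/11
#5 add  r3, r2, r3 ; 0/0/65524/65535
#6 beq  r1, r0, L8 ; 0/0/65524/65535 ; →target
#7 and  r1, r0, r1 ; 0/0/65524/65535
#8 and  r2, r2, r3 ; 0/0/65524/65535
#9 slt  r1, r0, r0 ; 0/0/65524/65535
#10 xor  r3, r0, r3 ; 0/0/65524/65535
#11 nor  r3, r0, r3 ; 0/0/65524/0

15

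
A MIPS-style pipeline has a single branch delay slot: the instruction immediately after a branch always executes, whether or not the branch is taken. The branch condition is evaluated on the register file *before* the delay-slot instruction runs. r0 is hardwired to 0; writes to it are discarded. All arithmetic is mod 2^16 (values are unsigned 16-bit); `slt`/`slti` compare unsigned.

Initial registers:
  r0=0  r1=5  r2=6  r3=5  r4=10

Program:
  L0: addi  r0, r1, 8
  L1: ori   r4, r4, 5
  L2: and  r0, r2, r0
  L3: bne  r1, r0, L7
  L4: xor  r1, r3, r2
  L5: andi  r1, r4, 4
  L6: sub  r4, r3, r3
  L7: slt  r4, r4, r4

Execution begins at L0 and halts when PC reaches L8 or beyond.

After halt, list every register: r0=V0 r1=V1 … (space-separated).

[0] addi  r0, r1, 8  →  {r0:0, r1:5, r2:6, r3:5, r4:10}
[1] ori   r4, r4, 5  →  {r0:0, r1:5, r2:6, r3:5, r4:15}
[2] and  r0, r2, r0  →  {r0:0, r1:5, r2:6, r3:5, r4:15}
[3] bne  r1, r0, L7  →  {r0:0, r1:5, r2:6, r3:5, r4:15}  ⟨branch taken⟩
[4] xor  r1, r3, r2  →  {r0:0, r1:3, r2:6, r3:5, r4:15}
[7] slt  r4, r4, r4  →  {r0:0, r1:3, r2:6, r3:5, r4:0}

r0=0 r1=3 r2=6 r3=5 r4=0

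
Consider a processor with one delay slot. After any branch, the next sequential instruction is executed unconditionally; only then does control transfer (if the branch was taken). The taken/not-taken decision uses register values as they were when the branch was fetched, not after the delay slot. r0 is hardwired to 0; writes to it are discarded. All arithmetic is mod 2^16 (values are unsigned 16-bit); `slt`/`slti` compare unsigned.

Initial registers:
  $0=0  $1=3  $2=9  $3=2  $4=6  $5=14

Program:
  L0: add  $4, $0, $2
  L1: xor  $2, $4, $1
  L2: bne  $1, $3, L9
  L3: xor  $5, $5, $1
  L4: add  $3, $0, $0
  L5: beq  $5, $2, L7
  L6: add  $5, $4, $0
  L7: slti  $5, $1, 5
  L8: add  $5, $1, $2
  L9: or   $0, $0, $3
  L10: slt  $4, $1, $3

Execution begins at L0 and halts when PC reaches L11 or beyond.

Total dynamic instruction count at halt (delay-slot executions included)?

6

[0] add  $4, $0, $2  →  {$0:0, $1:3, $2:9, $3:2, $4:9, $5:14}
[1] xor  $2, $4, $1  →  {$0:0, $1:3, $2:10, $3:2, $4:9, $5:14}
[2] bne  $1, $3, L9  →  {$0:0, $1:3, $2:10, $3:2, $4:9, $5:14}  ⟨branch taken⟩
[3] xor  $5, $5, $1  →  {$0:0, $1:3, $2:10, $3:2, $4:9, $5:13}
[9] or   $0, $0, $3  →  {$0:0, $1:3, $2:10, $3:2, $4:9, $5:13}
[10] slt  $4, $1, $3  →  {$0:0, $1:3, $2:10, $3:2, $4:0, $5:13}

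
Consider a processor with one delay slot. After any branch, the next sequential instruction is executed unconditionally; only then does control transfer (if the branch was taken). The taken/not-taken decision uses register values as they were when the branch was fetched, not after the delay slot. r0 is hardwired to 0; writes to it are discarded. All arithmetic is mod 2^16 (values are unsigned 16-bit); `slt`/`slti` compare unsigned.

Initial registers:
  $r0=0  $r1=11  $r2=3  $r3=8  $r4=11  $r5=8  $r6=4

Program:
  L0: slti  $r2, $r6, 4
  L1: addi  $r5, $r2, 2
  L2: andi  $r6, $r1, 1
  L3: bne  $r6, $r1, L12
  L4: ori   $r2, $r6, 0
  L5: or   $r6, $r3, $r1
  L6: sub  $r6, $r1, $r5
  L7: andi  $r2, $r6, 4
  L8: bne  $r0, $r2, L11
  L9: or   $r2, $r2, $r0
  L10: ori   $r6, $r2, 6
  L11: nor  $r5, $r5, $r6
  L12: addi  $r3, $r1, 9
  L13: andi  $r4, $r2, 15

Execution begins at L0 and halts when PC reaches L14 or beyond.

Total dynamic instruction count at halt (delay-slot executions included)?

  step pc=0: slti  $r2, $r6, 4  regs=(0,11,0,8,11,8,4)
  step pc=1: addi  $r5, $r2, 2  regs=(0,11,0,8,11,2,4)
  step pc=2: andi  $r6, $r1, 1  regs=(0,11,0,8,11,2,1)
  step pc=3: bne  $r6, $r1, L12  cond=T  regs=(0,11,0,8,11,2,1)
  step pc=4: ori   $r2, $r6, 0  regs=(0,11,1,8,11,2,1)
  step pc=12: addi  $r3, $r1, 9  regs=(0,11,1,20,11,2,1)
  step pc=13: andi  $r4, $r2, 15  regs=(0,11,1,20,1,2,1)

7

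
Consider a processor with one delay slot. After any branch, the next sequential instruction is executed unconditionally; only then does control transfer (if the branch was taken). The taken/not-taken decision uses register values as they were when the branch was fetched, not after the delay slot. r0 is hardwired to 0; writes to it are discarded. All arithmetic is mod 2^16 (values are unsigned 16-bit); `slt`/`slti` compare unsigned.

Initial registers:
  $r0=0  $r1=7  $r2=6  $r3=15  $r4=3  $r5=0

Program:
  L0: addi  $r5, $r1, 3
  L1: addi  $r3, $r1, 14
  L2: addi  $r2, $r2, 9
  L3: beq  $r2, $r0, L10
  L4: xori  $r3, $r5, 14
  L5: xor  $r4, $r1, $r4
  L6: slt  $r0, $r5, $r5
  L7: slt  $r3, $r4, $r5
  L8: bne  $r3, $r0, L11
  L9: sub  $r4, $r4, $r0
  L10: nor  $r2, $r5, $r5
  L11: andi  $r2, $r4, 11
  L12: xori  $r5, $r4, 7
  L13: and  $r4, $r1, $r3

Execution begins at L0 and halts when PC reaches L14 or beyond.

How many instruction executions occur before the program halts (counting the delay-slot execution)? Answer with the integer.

13

PC=0  addi  $r5, $r1, 3      | $r0=0 $r1=7 $r2=6 $r3=15 $r4=3 $r5=10
PC=1  addi  $r3, $r1, 14     | $r0=0 $r1=7 $r2=6 $r3=21 $r4=3 $r5=10
PC=2  addi  $r2, $r2, 9      | $r0=0 $r1=7 $r2=15 $r3=21 $r4=3 $r5=10
PC=3  beq  $r2, $r0, L10     | $r0=0 $r1=7 $r2=15 $r3=21 $r4=3 $r5=10  [not taken]
PC=4  xori  $r3, $r5, 14     | $r0=0 $r1=7 $r2=15 $r3=4 $r4=3 $r5=10
PC=5  xor  $r4, $r1, $r4     | $r0=0 $r1=7 $r2=15 $r3=4 $r4=4 $r5=10
PC=6  slt  $r0, $r5, $r5     | $r0=0 $r1=7 $r2=15 $r3=4 $r4=4 $r5=10
PC=7  slt  $r3, $r4, $r5     | $r0=0 $r1=7 $r2=15 $r3=1 $r4=4 $r5=10
PC=8  bne  $r3, $r0, L11     | $r0=0 $r1=7 $r2=15 $r3=1 $r4=4 $r5=10  [TAKEN]
PC=9  sub  $r4, $r4, $r0     | $r0=0 $r1=7 $r2=15 $r3=1 $r4=4 $r5=10
PC=11 andi  $r2, $r4, 11     | $r0=0 $r1=7 $r2=0 $r3=1 $r4=4 $r5=10
PC=12 xori  $r5, $r4, 7      | $r0=0 $r1=7 $r2=0 $r3=1 $r4=4 $r5=3
PC=13 and  $r4, $r1, $r3     | $r0=0 $r1=7 $r2=0 $r3=1 $r4=1 $r5=3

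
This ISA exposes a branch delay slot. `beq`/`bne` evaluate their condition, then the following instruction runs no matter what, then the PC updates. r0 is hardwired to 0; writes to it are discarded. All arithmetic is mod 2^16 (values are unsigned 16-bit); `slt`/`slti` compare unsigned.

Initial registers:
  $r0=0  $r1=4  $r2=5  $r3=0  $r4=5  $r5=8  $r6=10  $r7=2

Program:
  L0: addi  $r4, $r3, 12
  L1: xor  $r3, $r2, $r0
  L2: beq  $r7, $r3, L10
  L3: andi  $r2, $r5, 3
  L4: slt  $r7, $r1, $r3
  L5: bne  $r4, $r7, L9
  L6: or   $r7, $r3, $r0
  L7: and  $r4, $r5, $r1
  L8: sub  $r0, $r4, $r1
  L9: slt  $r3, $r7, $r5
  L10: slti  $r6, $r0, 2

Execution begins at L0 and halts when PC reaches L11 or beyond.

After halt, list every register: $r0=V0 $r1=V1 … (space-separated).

[0] addi  $r4, $r3, 12  →  {$r0:0, $r1:4, $r2:5, $r3:0, $r4:12, $r5:8, $r6:10, $r7:2}
[1] xor  $r3, $r2, $r0  →  {$r0:0, $r1:4, $r2:5, $r3:5, $r4:12, $r5:8, $r6:10, $r7:2}
[2] beq  $r7, $r3, L10  →  {$r0:0, $r1:4, $r2:5, $r3:5, $r4:12, $r5:8, $r6:10, $r7:2}  ⟨branch fallthrough⟩
[3] andi  $r2, $r5, 3  →  {$r0:0, $r1:4, $r2:0, $r3:5, $r4:12, $r5:8, $r6:10, $r7:2}
[4] slt  $r7, $r1, $r3  →  {$r0:0, $r1:4, $r2:0, $r3:5, $r4:12, $r5:8, $r6:10, $r7:1}
[5] bne  $r4, $r7, L9  →  {$r0:0, $r1:4, $r2:0, $r3:5, $r4:12, $r5:8, $r6:10, $r7:1}  ⟨branch taken⟩
[6] or   $r7, $r3, $r0  →  {$r0:0, $r1:4, $r2:0, $r3:5, $r4:12, $r5:8, $r6:10, $r7:5}
[9] slt  $r3, $r7, $r5  →  {$r0:0, $r1:4, $r2:0, $r3:1, $r4:12, $r5:8, $r6:10, $r7:5}
[10] slti  $r6, $r0, 2  →  {$r0:0, $r1:4, $r2:0, $r3:1, $r4:12, $r5:8, $r6:1, $r7:5}

$r0=0 $r1=4 $r2=0 $r3=1 $r4=12 $r5=8 $r6=1 $r7=5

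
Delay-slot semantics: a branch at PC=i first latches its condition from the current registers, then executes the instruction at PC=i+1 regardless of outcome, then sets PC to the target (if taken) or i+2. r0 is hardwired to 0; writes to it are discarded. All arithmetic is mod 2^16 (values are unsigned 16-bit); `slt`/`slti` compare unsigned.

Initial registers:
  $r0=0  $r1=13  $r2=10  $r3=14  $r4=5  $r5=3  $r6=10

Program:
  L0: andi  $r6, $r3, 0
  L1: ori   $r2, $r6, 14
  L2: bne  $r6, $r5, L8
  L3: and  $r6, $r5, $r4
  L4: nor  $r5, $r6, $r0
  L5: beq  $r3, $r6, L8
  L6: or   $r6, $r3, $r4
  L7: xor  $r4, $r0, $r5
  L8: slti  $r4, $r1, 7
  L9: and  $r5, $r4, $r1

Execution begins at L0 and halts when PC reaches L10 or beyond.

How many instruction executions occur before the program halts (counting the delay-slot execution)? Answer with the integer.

6

  step pc=0: andi  $r6, $r3, 0  regs=(0,13,10,14,5,3,0)
  step pc=1: ori   $r2, $r6, 14  regs=(0,13,14,14,5,3,0)
  step pc=2: bne  $r6, $r5, L8  cond=T  regs=(0,13,14,14,5,3,0)
  step pc=3: and  $r6, $r5, $r4  regs=(0,13,14,14,5,3,1)
  step pc=8: slti  $r4, $r1, 7  regs=(0,13,14,14,0,3,1)
  step pc=9: and  $r5, $r4, $r1  regs=(0,13,14,14,0,0,1)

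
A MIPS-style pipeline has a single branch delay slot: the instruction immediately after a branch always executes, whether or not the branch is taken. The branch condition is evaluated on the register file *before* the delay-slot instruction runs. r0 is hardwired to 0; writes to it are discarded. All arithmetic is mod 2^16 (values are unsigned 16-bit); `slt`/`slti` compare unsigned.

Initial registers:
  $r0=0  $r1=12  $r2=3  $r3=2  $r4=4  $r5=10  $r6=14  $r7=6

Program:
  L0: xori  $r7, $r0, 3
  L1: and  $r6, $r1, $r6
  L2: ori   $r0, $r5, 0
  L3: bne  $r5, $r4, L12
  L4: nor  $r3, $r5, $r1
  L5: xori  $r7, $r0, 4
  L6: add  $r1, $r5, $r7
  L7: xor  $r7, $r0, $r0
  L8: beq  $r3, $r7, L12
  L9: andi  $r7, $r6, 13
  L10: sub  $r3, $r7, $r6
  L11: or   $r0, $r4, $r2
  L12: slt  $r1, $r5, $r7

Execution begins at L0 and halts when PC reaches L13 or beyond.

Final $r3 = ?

65521

PC=0  xori  $r7, $r0, 3      | $r0=0 $r1=12 $r2=3 $r3=2 $r4=4 $r5=10 $r6=14 $r7=3
PC=1  and  $r6, $r1, $r6     | $r0=0 $r1=12 $r2=3 $r3=2 $r4=4 $r5=10 $r6=12 $r7=3
PC=2  ori   $r0, $r5, 0      | $r0=0 $r1=12 $r2=3 $r3=2 $r4=4 $r5=10 $r6=12 $r7=3
PC=3  bne  $r5, $r4, L12     | $r0=0 $r1=12 $r2=3 $r3=2 $r4=4 $r5=10 $r6=12 $r7=3  [TAKEN]
PC=4  nor  $r3, $r5, $r1     | $r0=0 $r1=12 $r2=3 $r3=65521 $r4=4 $r5=10 $r6=12 $r7=3
PC=12 slt  $r1, $r5, $r7     | $r0=0 $r1=0 $r2=3 $r3=65521 $r4=4 $r5=10 $r6=12 $r7=3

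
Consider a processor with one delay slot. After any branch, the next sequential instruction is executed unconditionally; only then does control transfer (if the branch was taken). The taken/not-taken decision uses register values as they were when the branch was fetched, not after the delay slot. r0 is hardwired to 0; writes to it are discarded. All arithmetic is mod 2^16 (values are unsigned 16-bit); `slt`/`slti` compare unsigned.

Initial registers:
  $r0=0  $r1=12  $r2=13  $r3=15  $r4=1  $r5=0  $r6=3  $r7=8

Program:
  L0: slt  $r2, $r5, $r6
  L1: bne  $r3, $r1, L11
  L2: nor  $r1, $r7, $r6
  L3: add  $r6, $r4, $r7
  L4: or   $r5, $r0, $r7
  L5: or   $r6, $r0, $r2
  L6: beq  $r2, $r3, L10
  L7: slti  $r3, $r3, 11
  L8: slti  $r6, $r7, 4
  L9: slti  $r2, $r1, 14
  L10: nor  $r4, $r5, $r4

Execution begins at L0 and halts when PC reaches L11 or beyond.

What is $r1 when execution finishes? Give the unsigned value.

  step pc=0: slt  $r2, $r5, $r6  regs=(0,12,1,15,1,0,3,8)
  step pc=1: bne  $r3, $r1, L11  cond=T  regs=(0,12,1,15,1,0,3,8)
  step pc=2: nor  $r1, $r7, $r6  regs=(0,65524,1,15,1,0,3,8)

65524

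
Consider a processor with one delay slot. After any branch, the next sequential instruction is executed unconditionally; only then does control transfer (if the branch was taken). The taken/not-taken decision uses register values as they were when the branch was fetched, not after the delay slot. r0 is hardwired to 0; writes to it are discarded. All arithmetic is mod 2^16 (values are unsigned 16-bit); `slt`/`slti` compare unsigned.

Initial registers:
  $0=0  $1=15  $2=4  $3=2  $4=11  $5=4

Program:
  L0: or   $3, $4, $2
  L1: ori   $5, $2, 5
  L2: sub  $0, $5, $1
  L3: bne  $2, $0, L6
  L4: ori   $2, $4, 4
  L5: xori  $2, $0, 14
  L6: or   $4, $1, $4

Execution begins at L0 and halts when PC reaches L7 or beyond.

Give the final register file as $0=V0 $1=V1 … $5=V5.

  step pc=0: or   $3, $4, $2  regs=(0,15,4,15,11,4)
  step pc=1: ori   $5, $2, 5  regs=(0,15,4,15,11,5)
  step pc=2: sub  $0, $5, $1  regs=(0,15,4,15,11,5)
  step pc=3: bne  $2, $0, L6  cond=T  regs=(0,15,4,15,11,5)
  step pc=4: ori   $2, $4, 4  regs=(0,15,15,15,11,5)
  step pc=6: or   $4, $1, $4  regs=(0,15,15,15,15,5)

$0=0 $1=15 $2=15 $3=15 $4=15 $5=5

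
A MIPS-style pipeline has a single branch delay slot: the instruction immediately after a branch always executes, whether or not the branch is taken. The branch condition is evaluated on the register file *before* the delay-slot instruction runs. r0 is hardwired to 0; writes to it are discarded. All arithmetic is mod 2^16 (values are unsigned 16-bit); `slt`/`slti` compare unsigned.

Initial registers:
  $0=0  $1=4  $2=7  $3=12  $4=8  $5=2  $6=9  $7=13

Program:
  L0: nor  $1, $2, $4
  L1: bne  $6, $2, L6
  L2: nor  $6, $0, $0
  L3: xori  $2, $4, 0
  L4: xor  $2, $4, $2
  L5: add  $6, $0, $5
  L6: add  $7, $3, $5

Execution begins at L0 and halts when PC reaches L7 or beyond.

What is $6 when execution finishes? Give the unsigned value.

  step pc=0: nor  $1, $2, $4  regs=(0,65520,7,12,8,2,9,13)
  step pc=1: bne  $6, $2, L6  cond=T  regs=(0,65520,7,12,8,2,9,13)
  step pc=2: nor  $6, $0, $0  regs=(0,65520,7,12,8,2,65535,13)
  step pc=6: add  $7, $3, $5  regs=(0,65520,7,12,8,2,65535,14)

65535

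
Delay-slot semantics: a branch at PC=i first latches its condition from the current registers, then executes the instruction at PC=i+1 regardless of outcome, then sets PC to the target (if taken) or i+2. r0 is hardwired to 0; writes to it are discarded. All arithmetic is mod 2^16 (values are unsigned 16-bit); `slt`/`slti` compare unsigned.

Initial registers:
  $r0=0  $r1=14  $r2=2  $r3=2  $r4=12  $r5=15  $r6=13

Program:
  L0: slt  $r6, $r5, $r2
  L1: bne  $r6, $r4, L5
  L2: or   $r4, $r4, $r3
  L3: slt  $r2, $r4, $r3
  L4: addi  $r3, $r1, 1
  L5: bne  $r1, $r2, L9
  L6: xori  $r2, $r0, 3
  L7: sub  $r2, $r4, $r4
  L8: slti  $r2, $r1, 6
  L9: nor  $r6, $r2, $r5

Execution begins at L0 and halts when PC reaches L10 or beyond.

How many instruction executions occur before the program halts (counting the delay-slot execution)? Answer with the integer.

[0] slt  $r6, $r5, $r2  →  {$r0:0, $r1:14, $r2:2, $r3:2, $r4:12, $r5:15, $r6:0}
[1] bne  $r6, $r4, L5  →  {$r0:0, $r1:14, $r2:2, $r3:2, $r4:12, $r5:15, $r6:0}  ⟨branch taken⟩
[2] or   $r4, $r4, $r3  →  {$r0:0, $r1:14, $r2:2, $r3:2, $r4:14, $r5:15, $r6:0}
[5] bne  $r1, $r2, L9  →  {$r0:0, $r1:14, $r2:2, $r3:2, $r4:14, $r5:15, $r6:0}  ⟨branch taken⟩
[6] xori  $r2, $r0, 3  →  {$r0:0, $r1:14, $r2:3, $r3:2, $r4:14, $r5:15, $r6:0}
[9] nor  $r6, $r2, $r5  →  {$r0:0, $r1:14, $r2:3, $r3:2, $r4:14, $r5:15, $r6:65520}

6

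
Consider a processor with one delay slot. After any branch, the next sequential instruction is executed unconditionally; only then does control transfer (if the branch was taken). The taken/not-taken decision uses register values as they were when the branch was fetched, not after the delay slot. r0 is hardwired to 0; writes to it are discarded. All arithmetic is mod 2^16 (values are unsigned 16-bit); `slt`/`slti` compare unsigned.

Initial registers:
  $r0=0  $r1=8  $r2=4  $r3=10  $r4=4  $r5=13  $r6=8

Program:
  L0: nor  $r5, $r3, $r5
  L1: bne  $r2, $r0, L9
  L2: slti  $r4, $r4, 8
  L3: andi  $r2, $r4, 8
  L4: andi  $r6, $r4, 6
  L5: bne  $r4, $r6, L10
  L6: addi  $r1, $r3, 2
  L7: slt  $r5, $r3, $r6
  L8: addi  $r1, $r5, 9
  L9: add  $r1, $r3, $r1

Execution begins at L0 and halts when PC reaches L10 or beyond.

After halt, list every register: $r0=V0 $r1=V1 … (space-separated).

$r0=0 $r1=18 $r2=4 $r3=10 $r4=1 $r5=65520 $r6=8

[0] nor  $r5, $r3, $r5  →  {$r0:0, $r1:8, $r2:4, $r3:10, $r4:4, $r5:65520, $r6:8}
[1] bne  $r2, $r0, L9  →  {$r0:0, $r1:8, $r2:4, $r3:10, $r4:4, $r5:65520, $r6:8}  ⟨branch taken⟩
[2] slti  $r4, $r4, 8  →  {$r0:0, $r1:8, $r2:4, $r3:10, $r4:1, $r5:65520, $r6:8}
[9] add  $r1, $r3, $r1  →  {$r0:0, $r1:18, $r2:4, $r3:10, $r4:1, $r5:65520, $r6:8}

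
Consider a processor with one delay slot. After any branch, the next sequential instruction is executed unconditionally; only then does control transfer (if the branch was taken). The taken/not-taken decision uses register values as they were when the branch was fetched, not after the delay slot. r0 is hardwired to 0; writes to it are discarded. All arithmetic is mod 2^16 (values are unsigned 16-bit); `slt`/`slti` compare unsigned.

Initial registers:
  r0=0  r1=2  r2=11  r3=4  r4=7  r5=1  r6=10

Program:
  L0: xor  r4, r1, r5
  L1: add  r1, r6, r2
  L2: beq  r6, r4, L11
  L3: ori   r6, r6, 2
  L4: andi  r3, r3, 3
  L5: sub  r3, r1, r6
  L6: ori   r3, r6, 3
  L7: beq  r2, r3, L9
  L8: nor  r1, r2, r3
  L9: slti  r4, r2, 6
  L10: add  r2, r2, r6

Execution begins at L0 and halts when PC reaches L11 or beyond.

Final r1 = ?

PC=0  xor  r4, r1, r5        | r0=0 r1=2 r2=11 r3=4 r4=3 r5=1 r6=10
PC=1  add  r1, r6, r2        | r0=0 r1=21 r2=11 r3=4 r4=3 r5=1 r6=10
PC=2  beq  r6, r4, L11       | r0=0 r1=21 r2=11 r3=4 r4=3 r5=1 r6=10  [not taken]
PC=3  ori   r6, r6, 2        | r0=0 r1=21 r2=11 r3=4 r4=3 r5=1 r6=10
PC=4  andi  r3, r3, 3        | r0=0 r1=21 r2=11 r3=0 r4=3 r5=1 r6=10
PC=5  sub  r3, r1, r6        | r0=0 r1=21 r2=11 r3=11 r4=3 r5=1 r6=10
PC=6  ori   r3, r6, 3        | r0=0 r1=21 r2=11 r3=11 r4=3 r5=1 r6=10
PC=7  beq  r2, r3, L9        | r0=0 r1=21 r2=11 r3=11 r4=3 r5=1 r6=10  [TAKEN]
PC=8  nor  r1, r2, r3        | r0=0 r1=65524 r2=11 r3=11 r4=3 r5=1 r6=10
PC=9  slti  r4, r2, 6        | r0=0 r1=65524 r2=11 r3=11 r4=0 r5=1 r6=10
PC=10 add  r2, r2, r6        | r0=0 r1=65524 r2=21 r3=11 r4=0 r5=1 r6=10

65524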